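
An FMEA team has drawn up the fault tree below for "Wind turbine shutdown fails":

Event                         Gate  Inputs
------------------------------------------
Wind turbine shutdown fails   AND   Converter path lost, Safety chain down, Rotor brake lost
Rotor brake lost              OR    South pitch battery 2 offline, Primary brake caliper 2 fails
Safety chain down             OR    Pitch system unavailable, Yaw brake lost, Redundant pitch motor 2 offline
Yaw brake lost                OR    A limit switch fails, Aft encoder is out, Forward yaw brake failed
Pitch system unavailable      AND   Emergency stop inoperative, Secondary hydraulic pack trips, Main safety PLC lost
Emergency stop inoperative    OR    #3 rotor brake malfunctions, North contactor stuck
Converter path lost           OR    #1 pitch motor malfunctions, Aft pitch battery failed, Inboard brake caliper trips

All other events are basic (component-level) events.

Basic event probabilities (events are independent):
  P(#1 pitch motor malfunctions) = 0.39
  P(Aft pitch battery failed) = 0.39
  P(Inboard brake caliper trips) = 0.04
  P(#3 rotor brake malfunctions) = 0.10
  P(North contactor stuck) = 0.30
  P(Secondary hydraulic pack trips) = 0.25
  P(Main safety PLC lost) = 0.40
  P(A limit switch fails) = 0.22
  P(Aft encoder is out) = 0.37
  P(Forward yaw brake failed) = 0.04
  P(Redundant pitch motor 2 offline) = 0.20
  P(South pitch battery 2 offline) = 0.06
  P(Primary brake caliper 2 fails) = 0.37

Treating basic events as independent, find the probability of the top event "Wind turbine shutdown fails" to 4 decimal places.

0.1669

P(Converter path lost) [OR] = 1 − (1−0.39) × (1−0.39) × (1−0.04) = 0.642784
P(Emergency stop inoperative) [OR] = 1 − (1−0.10) × (1−0.30) = 0.370000
P(Pitch system unavailable) [AND] = 0.370000 × 0.25 × 0.40 = 0.037000
P(Yaw brake lost) [OR] = 1 − (1−0.22) × (1−0.37) × (1−0.04) = 0.528256
P(Safety chain down) [OR] = 1 − (1−0.037000) × (1−0.528256) × (1−0.20) = 0.636568
P(Rotor brake lost) [OR] = 1 − (1−0.06) × (1−0.37) = 0.407800
P(Wind turbine shutdown fails) [AND] = 0.642784 × 0.636568 × 0.407800 = 0.166862
Rounded to 4 decimal places: P(Wind turbine shutdown fails) ≈ 0.1669.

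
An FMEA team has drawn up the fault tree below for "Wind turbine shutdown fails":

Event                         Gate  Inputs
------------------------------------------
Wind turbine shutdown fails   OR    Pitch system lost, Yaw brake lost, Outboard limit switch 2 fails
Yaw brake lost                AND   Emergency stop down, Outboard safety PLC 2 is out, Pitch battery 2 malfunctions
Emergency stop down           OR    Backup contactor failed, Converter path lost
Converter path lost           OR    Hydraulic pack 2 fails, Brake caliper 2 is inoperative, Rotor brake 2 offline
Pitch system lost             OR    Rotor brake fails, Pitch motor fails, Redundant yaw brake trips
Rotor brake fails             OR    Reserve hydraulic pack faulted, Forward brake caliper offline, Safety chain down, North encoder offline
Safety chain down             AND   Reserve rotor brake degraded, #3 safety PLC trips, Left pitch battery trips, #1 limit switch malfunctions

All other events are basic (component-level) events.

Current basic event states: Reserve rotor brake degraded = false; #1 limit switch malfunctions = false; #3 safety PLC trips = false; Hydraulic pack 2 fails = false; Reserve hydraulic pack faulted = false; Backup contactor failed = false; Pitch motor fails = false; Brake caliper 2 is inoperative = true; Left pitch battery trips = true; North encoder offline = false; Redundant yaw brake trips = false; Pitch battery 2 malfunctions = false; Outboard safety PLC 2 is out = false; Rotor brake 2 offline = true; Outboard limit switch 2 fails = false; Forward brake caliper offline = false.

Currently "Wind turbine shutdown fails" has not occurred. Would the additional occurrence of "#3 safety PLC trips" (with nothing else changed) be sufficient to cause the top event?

Counterfactual: set "#3 safety PLC trips" to occurred.
Safety chain down [AND]: Reserve rotor brake degraded=not, #3 safety PLC trips=occurs, Left pitch battery trips=occurs, #1 limit switch malfunctions=not → not all inputs occur → does not occur.
Rotor brake fails [OR]: Reserve hydraulic pack faulted=not, Forward brake caliper offline=not, Safety chain down=not, North encoder offline=not → no input occurs → does not occur.
Pitch system lost [OR]: Rotor brake fails=not, Pitch motor fails=not, Redundant yaw brake trips=not → no input occurs → does not occur.
Converter path lost [OR]: Hydraulic pack 2 fails=not, Brake caliper 2 is inoperative=occurs, Rotor brake 2 offline=occurs → at least one input occurs → occurs.
Emergency stop down [OR]: Backup contactor failed=not, Converter path lost=occurs → at least one input occurs → occurs.
Yaw brake lost [AND]: Emergency stop down=occurs, Outboard safety PLC 2 is out=not, Pitch battery 2 malfunctions=not → not all inputs occur → does not occur.
Wind turbine shutdown fails [OR]: Pitch system lost=not, Yaw brake lost=not, Outboard limit switch 2 fails=not → no input occurs → does not occur.

No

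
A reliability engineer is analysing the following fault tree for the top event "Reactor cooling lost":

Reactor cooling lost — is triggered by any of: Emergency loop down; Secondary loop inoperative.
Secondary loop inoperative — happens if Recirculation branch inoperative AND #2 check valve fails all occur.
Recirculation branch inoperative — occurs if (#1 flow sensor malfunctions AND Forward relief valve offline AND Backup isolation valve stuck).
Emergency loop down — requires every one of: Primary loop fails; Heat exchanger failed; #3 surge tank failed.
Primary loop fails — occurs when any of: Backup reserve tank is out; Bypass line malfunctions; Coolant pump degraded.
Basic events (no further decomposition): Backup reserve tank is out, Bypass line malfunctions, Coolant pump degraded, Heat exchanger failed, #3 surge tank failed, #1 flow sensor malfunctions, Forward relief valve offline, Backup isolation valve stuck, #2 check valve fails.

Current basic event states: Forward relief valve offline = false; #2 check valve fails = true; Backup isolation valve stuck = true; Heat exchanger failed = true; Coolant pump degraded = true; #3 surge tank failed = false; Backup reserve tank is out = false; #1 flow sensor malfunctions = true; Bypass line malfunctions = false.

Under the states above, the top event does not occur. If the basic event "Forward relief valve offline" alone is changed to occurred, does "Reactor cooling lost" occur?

Counterfactual: set "Forward relief valve offline" to occurred.
Primary loop fails [OR]: Backup reserve tank is out=not, Bypass line malfunctions=not, Coolant pump degraded=occurs → at least one input occurs → occurs.
Emergency loop down [AND]: Primary loop fails=occurs, Heat exchanger failed=occurs, #3 surge tank failed=not → not all inputs occur → does not occur.
Recirculation branch inoperative [AND]: #1 flow sensor malfunctions=occurs, Forward relief valve offline=occurs, Backup isolation valve stuck=occurs → all inputs occur → occurs.
Secondary loop inoperative [AND]: Recirculation branch inoperative=occurs, #2 check valve fails=occurs → all inputs occur → occurs.
Reactor cooling lost [OR]: Emergency loop down=not, Secondary loop inoperative=occurs → at least one input occurs → occurs.

Yes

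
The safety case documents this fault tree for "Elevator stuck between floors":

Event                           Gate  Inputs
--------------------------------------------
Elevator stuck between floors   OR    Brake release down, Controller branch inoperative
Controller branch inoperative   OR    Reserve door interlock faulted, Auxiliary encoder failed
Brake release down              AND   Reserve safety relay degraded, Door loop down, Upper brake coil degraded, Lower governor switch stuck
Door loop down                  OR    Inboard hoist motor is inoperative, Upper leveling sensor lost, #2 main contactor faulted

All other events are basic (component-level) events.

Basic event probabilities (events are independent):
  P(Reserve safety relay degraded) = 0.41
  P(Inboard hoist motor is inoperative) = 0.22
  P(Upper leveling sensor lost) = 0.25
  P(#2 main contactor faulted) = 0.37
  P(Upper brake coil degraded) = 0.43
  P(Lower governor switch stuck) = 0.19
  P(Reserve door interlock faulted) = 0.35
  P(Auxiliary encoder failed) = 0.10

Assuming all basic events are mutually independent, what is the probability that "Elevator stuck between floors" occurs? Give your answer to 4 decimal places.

0.4274

P(Door loop down) [OR] = 1 − (1−0.22) × (1−0.25) × (1−0.37) = 0.631450
P(Brake release down) [AND] = 0.41 × 0.631450 × 0.43 × 0.19 = 0.021152
P(Controller branch inoperative) [OR] = 1 − (1−0.35) × (1−0.10) = 0.415000
P(Elevator stuck between floors) [OR] = 1 − (1−0.021152) × (1−0.415000) = 0.427374
Rounded to 4 decimal places: P(Elevator stuck between floors) ≈ 0.4274.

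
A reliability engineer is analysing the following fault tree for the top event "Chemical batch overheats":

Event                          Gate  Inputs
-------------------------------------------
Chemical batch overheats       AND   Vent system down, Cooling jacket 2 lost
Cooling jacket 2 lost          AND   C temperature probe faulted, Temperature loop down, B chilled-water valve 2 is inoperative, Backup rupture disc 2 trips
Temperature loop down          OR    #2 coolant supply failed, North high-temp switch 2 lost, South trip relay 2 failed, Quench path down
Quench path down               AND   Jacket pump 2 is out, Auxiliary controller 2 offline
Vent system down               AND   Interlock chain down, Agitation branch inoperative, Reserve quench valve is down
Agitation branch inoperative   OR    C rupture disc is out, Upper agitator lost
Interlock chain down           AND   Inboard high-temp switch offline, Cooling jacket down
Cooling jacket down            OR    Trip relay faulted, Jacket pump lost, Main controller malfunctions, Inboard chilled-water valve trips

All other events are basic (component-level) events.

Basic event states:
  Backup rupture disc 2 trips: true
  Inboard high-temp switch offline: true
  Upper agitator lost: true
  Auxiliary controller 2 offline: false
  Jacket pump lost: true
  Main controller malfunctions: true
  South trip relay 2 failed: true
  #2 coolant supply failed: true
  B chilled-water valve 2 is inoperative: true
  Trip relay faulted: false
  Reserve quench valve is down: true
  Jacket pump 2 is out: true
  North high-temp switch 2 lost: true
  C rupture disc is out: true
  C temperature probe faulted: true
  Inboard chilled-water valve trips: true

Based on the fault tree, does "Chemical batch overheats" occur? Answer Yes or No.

Cooling jacket down [OR]: Trip relay faulted=not, Jacket pump lost=occurs, Main controller malfunctions=occurs, Inboard chilled-water valve trips=occurs → at least one input occurs → occurs.
Interlock chain down [AND]: Inboard high-temp switch offline=occurs, Cooling jacket down=occurs → all inputs occur → occurs.
Agitation branch inoperative [OR]: C rupture disc is out=occurs, Upper agitator lost=occurs → at least one input occurs → occurs.
Vent system down [AND]: Interlock chain down=occurs, Agitation branch inoperative=occurs, Reserve quench valve is down=occurs → all inputs occur → occurs.
Quench path down [AND]: Jacket pump 2 is out=occurs, Auxiliary controller 2 offline=not → not all inputs occur → does not occur.
Temperature loop down [OR]: #2 coolant supply failed=occurs, North high-temp switch 2 lost=occurs, South trip relay 2 failed=occurs, Quench path down=not → at least one input occurs → occurs.
Cooling jacket 2 lost [AND]: C temperature probe faulted=occurs, Temperature loop down=occurs, B chilled-water valve 2 is inoperative=occurs, Backup rupture disc 2 trips=occurs → all inputs occur → occurs.
Chemical batch overheats [AND]: Vent system down=occurs, Cooling jacket 2 lost=occurs → all inputs occur → occurs.

Yes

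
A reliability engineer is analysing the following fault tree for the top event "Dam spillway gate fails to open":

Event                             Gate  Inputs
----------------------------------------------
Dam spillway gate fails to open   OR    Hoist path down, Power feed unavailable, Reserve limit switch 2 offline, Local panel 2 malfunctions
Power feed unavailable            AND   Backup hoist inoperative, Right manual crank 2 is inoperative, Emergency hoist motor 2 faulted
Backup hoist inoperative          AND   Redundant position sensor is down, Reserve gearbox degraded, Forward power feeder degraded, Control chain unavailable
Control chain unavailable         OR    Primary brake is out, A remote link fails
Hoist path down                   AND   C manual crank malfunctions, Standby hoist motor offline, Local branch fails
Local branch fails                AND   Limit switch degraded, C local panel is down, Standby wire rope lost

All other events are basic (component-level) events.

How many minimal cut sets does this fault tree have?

Local branch fails [AND]: one cut set from each child combined → 1 × 1 × 1 = 1 cut set(s).
Hoist path down [AND]: one cut set from each child combined → 1 × 1 × 1 = 1 cut set(s).
Control chain unavailable [OR]: union of children's cut sets → 2 cut set(s).
Backup hoist inoperative [AND]: one cut set from each child combined → 1 × 1 × 1 × 2 = 2 cut set(s).
Power feed unavailable [AND]: one cut set from each child combined → 2 × 1 × 1 = 2 cut set(s).
Dam spillway gate fails to open [OR]: union of children's cut sets → 5 cut set(s).
Minimal cut sets: {C local panel is down, C manual crank malfunctions, Limit switch degraded, Standby hoist motor offline, Standby wire rope lost}; {Emergency hoist motor 2 faulted, Forward power feeder degraded, Primary brake is out, Redundant position sensor is down, Reserve gearbox degraded, Right manual crank 2 is inoperative}; {A remote link fails, Emergency hoist motor 2 faulted, Forward power feeder degraded, Redundant position sensor is down, Reserve gearbox degraded, Right manual crank 2 is inoperative}; {Reserve limit switch 2 offline}; {Local panel 2 malfunctions}.

5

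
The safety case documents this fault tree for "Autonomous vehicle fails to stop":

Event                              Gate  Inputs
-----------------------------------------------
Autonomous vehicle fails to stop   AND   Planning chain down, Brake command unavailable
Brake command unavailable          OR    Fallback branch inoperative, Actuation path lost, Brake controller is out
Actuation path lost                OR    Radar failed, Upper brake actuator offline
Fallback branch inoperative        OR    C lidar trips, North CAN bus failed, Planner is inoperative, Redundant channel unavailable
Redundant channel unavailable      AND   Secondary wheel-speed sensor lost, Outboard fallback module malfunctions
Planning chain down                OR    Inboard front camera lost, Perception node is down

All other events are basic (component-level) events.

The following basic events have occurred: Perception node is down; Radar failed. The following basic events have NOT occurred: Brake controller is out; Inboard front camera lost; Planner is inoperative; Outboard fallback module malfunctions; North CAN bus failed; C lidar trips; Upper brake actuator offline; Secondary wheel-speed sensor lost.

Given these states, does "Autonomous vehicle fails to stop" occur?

Planning chain down [OR]: Inboard front camera lost=not, Perception node is down=occurs → at least one input occurs → occurs.
Redundant channel unavailable [AND]: Secondary wheel-speed sensor lost=not, Outboard fallback module malfunctions=not → not all inputs occur → does not occur.
Fallback branch inoperative [OR]: C lidar trips=not, North CAN bus failed=not, Planner is inoperative=not, Redundant channel unavailable=not → no input occurs → does not occur.
Actuation path lost [OR]: Radar failed=occurs, Upper brake actuator offline=not → at least one input occurs → occurs.
Brake command unavailable [OR]: Fallback branch inoperative=not, Actuation path lost=occurs, Brake controller is out=not → at least one input occurs → occurs.
Autonomous vehicle fails to stop [AND]: Planning chain down=occurs, Brake command unavailable=occurs → all inputs occur → occurs.

Yes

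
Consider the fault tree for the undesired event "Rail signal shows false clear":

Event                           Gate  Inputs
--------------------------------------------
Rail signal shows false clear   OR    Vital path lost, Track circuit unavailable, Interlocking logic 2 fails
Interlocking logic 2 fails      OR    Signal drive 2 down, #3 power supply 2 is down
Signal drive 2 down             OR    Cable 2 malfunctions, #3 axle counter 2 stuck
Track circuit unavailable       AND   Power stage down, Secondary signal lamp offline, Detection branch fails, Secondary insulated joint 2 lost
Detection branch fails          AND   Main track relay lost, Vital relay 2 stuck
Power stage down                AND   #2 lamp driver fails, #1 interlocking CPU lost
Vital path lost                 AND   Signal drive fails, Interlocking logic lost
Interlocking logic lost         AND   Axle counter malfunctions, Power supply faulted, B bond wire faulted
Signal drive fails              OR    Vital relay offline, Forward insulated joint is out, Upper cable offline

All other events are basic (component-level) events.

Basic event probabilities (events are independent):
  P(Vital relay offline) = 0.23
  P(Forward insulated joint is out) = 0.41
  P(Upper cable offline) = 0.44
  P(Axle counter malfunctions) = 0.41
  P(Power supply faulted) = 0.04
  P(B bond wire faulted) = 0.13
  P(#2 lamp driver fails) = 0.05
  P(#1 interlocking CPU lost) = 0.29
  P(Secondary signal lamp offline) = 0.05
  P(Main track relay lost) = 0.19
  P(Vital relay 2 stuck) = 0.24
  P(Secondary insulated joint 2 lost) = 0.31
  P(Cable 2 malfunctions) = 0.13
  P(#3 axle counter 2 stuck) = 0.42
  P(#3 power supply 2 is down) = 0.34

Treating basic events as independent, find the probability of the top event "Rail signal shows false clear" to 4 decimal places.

0.6675

P(Signal drive fails) [OR] = 1 − (1−0.23) × (1−0.41) × (1−0.44) = 0.745592
P(Interlocking logic lost) [AND] = 0.41 × 0.04 × 0.13 = 0.002132
P(Vital path lost) [AND] = 0.745592 × 0.002132 = 0.001590
P(Power stage down) [AND] = 0.05 × 0.29 = 0.014500
P(Detection branch fails) [AND] = 0.19 × 0.24 = 0.045600
P(Track circuit unavailable) [AND] = 0.014500 × 0.05 × 0.045600 × 0.31 = 0.000010
P(Signal drive 2 down) [OR] = 1 − (1−0.13) × (1−0.42) = 0.495400
P(Interlocking logic 2 fails) [OR] = 1 − (1−0.495400) × (1−0.34) = 0.666964
P(Rail signal shows false clear) [OR] = 1 − (1−0.001590) × (1−0.000010) × (1−0.666964) = 0.667497
Rounded to 4 decimal places: P(Rail signal shows false clear) ≈ 0.6675.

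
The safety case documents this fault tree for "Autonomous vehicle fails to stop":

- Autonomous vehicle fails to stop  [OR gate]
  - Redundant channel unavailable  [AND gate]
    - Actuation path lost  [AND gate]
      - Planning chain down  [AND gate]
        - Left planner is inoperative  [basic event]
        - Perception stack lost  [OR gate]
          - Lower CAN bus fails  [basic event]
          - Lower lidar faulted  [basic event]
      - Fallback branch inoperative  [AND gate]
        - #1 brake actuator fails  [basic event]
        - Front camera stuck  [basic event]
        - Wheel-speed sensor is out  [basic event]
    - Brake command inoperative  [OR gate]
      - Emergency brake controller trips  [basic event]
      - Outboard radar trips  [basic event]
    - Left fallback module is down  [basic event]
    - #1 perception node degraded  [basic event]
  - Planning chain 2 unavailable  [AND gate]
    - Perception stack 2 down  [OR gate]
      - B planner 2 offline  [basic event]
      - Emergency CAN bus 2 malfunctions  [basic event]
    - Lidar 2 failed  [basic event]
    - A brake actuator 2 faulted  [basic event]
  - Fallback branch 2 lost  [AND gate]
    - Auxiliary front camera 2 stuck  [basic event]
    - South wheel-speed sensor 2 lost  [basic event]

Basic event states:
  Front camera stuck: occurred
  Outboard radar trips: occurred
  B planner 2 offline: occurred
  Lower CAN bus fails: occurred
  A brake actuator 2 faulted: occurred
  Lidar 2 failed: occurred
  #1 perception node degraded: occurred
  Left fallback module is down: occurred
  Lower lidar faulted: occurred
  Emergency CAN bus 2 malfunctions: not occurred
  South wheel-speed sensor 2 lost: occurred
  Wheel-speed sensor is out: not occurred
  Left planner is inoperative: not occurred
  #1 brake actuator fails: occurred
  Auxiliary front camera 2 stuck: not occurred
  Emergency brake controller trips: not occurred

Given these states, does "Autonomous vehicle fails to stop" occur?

Yes

Perception stack lost [OR]: Lower CAN bus fails=occurs, Lower lidar faulted=occurs → at least one input occurs → occurs.
Planning chain down [AND]: Left planner is inoperative=not, Perception stack lost=occurs → not all inputs occur → does not occur.
Fallback branch inoperative [AND]: #1 brake actuator fails=occurs, Front camera stuck=occurs, Wheel-speed sensor is out=not → not all inputs occur → does not occur.
Actuation path lost [AND]: Planning chain down=not, Fallback branch inoperative=not → not all inputs occur → does not occur.
Brake command inoperative [OR]: Emergency brake controller trips=not, Outboard radar trips=occurs → at least one input occurs → occurs.
Redundant channel unavailable [AND]: Actuation path lost=not, Brake command inoperative=occurs, Left fallback module is down=occurs, #1 perception node degraded=occurs → not all inputs occur → does not occur.
Perception stack 2 down [OR]: B planner 2 offline=occurs, Emergency CAN bus 2 malfunctions=not → at least one input occurs → occurs.
Planning chain 2 unavailable [AND]: Perception stack 2 down=occurs, Lidar 2 failed=occurs, A brake actuator 2 faulted=occurs → all inputs occur → occurs.
Fallback branch 2 lost [AND]: Auxiliary front camera 2 stuck=not, South wheel-speed sensor 2 lost=occurs → not all inputs occur → does not occur.
Autonomous vehicle fails to stop [OR]: Redundant channel unavailable=not, Planning chain 2 unavailable=occurs, Fallback branch 2 lost=not → at least one input occurs → occurs.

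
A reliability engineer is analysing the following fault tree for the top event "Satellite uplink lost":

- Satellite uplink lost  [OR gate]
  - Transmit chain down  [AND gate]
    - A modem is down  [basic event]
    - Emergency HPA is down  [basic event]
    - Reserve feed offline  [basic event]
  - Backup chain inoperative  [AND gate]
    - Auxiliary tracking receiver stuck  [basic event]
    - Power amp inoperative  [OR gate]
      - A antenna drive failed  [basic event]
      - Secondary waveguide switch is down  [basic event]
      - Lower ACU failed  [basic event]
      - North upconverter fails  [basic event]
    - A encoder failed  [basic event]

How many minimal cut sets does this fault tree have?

5

Transmit chain down [AND]: one cut set from each child combined → 1 × 1 × 1 = 1 cut set(s).
Power amp inoperative [OR]: union of children's cut sets → 4 cut set(s).
Backup chain inoperative [AND]: one cut set from each child combined → 1 × 4 × 1 = 4 cut set(s).
Satellite uplink lost [OR]: union of children's cut sets → 5 cut set(s).
Minimal cut sets: {A modem is down, Emergency HPA is down, Reserve feed offline}; {A antenna drive failed, A encoder failed, Auxiliary tracking receiver stuck}; {A encoder failed, Auxiliary tracking receiver stuck, Secondary waveguide switch is down}; {A encoder failed, Auxiliary tracking receiver stuck, Lower ACU failed}; {A encoder failed, Auxiliary tracking receiver stuck, North upconverter fails}.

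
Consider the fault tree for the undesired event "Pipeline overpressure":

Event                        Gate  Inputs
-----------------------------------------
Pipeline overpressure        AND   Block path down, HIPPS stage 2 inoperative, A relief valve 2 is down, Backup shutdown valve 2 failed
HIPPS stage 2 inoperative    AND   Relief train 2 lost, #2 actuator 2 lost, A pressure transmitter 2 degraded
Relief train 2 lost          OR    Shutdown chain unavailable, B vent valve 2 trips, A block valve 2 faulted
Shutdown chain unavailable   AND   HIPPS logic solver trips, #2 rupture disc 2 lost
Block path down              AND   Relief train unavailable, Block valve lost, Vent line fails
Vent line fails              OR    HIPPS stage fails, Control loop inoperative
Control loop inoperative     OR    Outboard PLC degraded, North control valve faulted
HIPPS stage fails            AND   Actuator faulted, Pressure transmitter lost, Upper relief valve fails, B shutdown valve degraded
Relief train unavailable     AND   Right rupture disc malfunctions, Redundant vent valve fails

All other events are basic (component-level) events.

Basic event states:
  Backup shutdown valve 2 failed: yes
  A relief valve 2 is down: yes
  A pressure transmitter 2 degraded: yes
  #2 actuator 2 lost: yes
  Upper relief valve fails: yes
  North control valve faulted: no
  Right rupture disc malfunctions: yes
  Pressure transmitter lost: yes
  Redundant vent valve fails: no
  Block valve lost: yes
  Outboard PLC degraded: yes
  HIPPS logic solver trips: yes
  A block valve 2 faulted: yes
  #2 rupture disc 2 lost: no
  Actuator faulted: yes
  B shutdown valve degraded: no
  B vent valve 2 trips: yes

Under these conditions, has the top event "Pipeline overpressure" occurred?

No

Relief train unavailable [AND]: Right rupture disc malfunctions=occurs, Redundant vent valve fails=not → not all inputs occur → does not occur.
HIPPS stage fails [AND]: Actuator faulted=occurs, Pressure transmitter lost=occurs, Upper relief valve fails=occurs, B shutdown valve degraded=not → not all inputs occur → does not occur.
Control loop inoperative [OR]: Outboard PLC degraded=occurs, North control valve faulted=not → at least one input occurs → occurs.
Vent line fails [OR]: HIPPS stage fails=not, Control loop inoperative=occurs → at least one input occurs → occurs.
Block path down [AND]: Relief train unavailable=not, Block valve lost=occurs, Vent line fails=occurs → not all inputs occur → does not occur.
Shutdown chain unavailable [AND]: HIPPS logic solver trips=occurs, #2 rupture disc 2 lost=not → not all inputs occur → does not occur.
Relief train 2 lost [OR]: Shutdown chain unavailable=not, B vent valve 2 trips=occurs, A block valve 2 faulted=occurs → at least one input occurs → occurs.
HIPPS stage 2 inoperative [AND]: Relief train 2 lost=occurs, #2 actuator 2 lost=occurs, A pressure transmitter 2 degraded=occurs → all inputs occur → occurs.
Pipeline overpressure [AND]: Block path down=not, HIPPS stage 2 inoperative=occurs, A relief valve 2 is down=occurs, Backup shutdown valve 2 failed=occurs → not all inputs occur → does not occur.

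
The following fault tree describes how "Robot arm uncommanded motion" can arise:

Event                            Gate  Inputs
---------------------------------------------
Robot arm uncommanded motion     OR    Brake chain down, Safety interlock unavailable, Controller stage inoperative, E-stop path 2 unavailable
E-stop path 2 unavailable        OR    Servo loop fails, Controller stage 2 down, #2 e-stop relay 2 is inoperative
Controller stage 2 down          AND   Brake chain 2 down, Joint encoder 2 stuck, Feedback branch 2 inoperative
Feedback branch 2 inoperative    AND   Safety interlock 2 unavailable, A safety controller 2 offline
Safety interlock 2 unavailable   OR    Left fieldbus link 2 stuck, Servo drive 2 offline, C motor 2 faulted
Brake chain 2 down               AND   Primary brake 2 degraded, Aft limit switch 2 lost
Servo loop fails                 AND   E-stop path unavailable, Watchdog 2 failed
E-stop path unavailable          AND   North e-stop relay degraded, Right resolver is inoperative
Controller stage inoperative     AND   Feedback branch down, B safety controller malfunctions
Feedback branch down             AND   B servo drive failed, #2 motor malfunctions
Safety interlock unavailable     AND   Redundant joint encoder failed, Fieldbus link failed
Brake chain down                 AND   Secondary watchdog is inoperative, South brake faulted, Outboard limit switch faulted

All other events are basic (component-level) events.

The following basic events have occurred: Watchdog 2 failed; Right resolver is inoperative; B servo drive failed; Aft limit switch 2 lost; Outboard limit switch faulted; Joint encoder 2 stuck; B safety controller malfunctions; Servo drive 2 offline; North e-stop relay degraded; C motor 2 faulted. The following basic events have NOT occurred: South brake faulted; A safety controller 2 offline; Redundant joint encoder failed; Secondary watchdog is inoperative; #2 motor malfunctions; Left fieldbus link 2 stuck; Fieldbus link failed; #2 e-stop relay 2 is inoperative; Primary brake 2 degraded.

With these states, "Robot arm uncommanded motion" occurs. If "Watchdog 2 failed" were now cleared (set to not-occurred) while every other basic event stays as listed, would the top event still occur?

No

Counterfactual: set "Watchdog 2 failed" to not occurred.
Brake chain down [AND]: Secondary watchdog is inoperative=not, South brake faulted=not, Outboard limit switch faulted=occurs → not all inputs occur → does not occur.
Safety interlock unavailable [AND]: Redundant joint encoder failed=not, Fieldbus link failed=not → not all inputs occur → does not occur.
Feedback branch down [AND]: B servo drive failed=occurs, #2 motor malfunctions=not → not all inputs occur → does not occur.
Controller stage inoperative [AND]: Feedback branch down=not, B safety controller malfunctions=occurs → not all inputs occur → does not occur.
E-stop path unavailable [AND]: North e-stop relay degraded=occurs, Right resolver is inoperative=occurs → all inputs occur → occurs.
Servo loop fails [AND]: E-stop path unavailable=occurs, Watchdog 2 failed=not → not all inputs occur → does not occur.
Brake chain 2 down [AND]: Primary brake 2 degraded=not, Aft limit switch 2 lost=occurs → not all inputs occur → does not occur.
Safety interlock 2 unavailable [OR]: Left fieldbus link 2 stuck=not, Servo drive 2 offline=occurs, C motor 2 faulted=occurs → at least one input occurs → occurs.
Feedback branch 2 inoperative [AND]: Safety interlock 2 unavailable=occurs, A safety controller 2 offline=not → not all inputs occur → does not occur.
Controller stage 2 down [AND]: Brake chain 2 down=not, Joint encoder 2 stuck=occurs, Feedback branch 2 inoperative=not → not all inputs occur → does not occur.
E-stop path 2 unavailable [OR]: Servo loop fails=not, Controller stage 2 down=not, #2 e-stop relay 2 is inoperative=not → no input occurs → does not occur.
Robot arm uncommanded motion [OR]: Brake chain down=not, Safety interlock unavailable=not, Controller stage inoperative=not, E-stop path 2 unavailable=not → no input occurs → does not occur.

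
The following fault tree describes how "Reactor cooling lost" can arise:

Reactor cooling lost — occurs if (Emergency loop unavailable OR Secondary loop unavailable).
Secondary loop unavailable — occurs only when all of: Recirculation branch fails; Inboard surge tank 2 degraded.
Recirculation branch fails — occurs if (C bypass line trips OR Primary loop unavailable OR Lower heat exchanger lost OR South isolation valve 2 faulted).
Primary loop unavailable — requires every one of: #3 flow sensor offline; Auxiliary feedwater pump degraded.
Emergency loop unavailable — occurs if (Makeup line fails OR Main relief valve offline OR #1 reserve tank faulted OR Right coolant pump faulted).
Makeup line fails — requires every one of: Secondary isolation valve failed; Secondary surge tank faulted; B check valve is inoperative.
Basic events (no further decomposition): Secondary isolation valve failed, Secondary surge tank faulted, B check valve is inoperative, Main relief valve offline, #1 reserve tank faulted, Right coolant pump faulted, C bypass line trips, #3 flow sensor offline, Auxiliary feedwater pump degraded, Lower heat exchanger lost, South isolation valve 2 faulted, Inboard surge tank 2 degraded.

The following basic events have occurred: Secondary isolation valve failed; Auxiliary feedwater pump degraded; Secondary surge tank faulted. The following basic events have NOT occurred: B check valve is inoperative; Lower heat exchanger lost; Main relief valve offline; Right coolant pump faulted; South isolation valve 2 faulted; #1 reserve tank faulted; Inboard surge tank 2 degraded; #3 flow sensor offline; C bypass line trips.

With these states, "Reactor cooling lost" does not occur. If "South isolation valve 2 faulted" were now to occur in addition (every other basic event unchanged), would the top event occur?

Counterfactual: set "South isolation valve 2 faulted" to occurred.
Makeup line fails [AND]: Secondary isolation valve failed=occurs, Secondary surge tank faulted=occurs, B check valve is inoperative=not → not all inputs occur → does not occur.
Emergency loop unavailable [OR]: Makeup line fails=not, Main relief valve offline=not, #1 reserve tank faulted=not, Right coolant pump faulted=not → no input occurs → does not occur.
Primary loop unavailable [AND]: #3 flow sensor offline=not, Auxiliary feedwater pump degraded=occurs → not all inputs occur → does not occur.
Recirculation branch fails [OR]: C bypass line trips=not, Primary loop unavailable=not, Lower heat exchanger lost=not, South isolation valve 2 faulted=occurs → at least one input occurs → occurs.
Secondary loop unavailable [AND]: Recirculation branch fails=occurs, Inboard surge tank 2 degraded=not → not all inputs occur → does not occur.
Reactor cooling lost [OR]: Emergency loop unavailable=not, Secondary loop unavailable=not → no input occurs → does not occur.

No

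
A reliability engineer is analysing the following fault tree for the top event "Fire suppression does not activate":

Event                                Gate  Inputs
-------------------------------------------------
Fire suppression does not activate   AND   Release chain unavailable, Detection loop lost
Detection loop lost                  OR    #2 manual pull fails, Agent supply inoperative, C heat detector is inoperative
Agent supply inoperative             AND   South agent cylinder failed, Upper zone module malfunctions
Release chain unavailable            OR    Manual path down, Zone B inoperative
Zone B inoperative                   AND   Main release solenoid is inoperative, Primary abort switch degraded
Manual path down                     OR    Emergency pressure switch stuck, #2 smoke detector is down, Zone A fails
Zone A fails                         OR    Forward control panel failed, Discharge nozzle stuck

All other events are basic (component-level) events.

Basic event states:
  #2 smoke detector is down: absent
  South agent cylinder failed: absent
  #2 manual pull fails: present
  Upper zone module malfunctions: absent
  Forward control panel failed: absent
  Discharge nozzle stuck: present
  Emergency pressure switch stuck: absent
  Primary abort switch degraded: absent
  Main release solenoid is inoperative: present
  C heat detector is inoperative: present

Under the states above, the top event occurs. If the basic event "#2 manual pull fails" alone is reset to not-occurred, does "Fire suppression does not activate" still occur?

Counterfactual: set "#2 manual pull fails" to not occurred.
Zone A fails [OR]: Forward control panel failed=not, Discharge nozzle stuck=occurs → at least one input occurs → occurs.
Manual path down [OR]: Emergency pressure switch stuck=not, #2 smoke detector is down=not, Zone A fails=occurs → at least one input occurs → occurs.
Zone B inoperative [AND]: Main release solenoid is inoperative=occurs, Primary abort switch degraded=not → not all inputs occur → does not occur.
Release chain unavailable [OR]: Manual path down=occurs, Zone B inoperative=not → at least one input occurs → occurs.
Agent supply inoperative [AND]: South agent cylinder failed=not, Upper zone module malfunctions=not → not all inputs occur → does not occur.
Detection loop lost [OR]: #2 manual pull fails=not, Agent supply inoperative=not, C heat detector is inoperative=occurs → at least one input occurs → occurs.
Fire suppression does not activate [AND]: Release chain unavailable=occurs, Detection loop lost=occurs → all inputs occur → occurs.

Yes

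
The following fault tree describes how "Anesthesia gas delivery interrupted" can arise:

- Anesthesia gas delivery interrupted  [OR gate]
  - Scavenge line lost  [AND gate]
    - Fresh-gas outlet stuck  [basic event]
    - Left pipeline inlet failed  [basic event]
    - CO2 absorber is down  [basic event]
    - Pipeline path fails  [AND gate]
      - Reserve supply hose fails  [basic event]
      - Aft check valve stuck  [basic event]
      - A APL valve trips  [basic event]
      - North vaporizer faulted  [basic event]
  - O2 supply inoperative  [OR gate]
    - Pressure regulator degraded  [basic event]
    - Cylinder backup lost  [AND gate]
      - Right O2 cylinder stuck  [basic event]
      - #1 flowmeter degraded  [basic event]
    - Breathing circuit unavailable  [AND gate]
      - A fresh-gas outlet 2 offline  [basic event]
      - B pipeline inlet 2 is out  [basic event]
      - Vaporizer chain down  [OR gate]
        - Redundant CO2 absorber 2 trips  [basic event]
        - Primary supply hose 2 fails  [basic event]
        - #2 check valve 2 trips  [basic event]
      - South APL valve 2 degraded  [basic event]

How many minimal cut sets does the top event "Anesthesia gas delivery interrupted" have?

6

Pipeline path fails [AND]: one cut set from each child combined → 1 × 1 × 1 × 1 = 1 cut set(s).
Scavenge line lost [AND]: one cut set from each child combined → 1 × 1 × 1 × 1 = 1 cut set(s).
Cylinder backup lost [AND]: one cut set from each child combined → 1 × 1 = 1 cut set(s).
Vaporizer chain down [OR]: union of children's cut sets → 3 cut set(s).
Breathing circuit unavailable [AND]: one cut set from each child combined → 1 × 1 × 3 × 1 = 3 cut set(s).
O2 supply inoperative [OR]: union of children's cut sets → 5 cut set(s).
Anesthesia gas delivery interrupted [OR]: union of children's cut sets → 6 cut set(s).
Minimal cut sets: {A APL valve trips, Aft check valve stuck, CO2 absorber is down, Fresh-gas outlet stuck, Left pipeline inlet failed, North vaporizer faulted, Reserve supply hose fails}; {Pressure regulator degraded}; {#1 flowmeter degraded, Right O2 cylinder stuck}; {A fresh-gas outlet 2 offline, B pipeline inlet 2 is out, Redundant CO2 absorber 2 trips, South APL valve 2 degraded}; {A fresh-gas outlet 2 offline, B pipeline inlet 2 is out, Primary supply hose 2 fails, South APL valve 2 degraded}; {#2 check valve 2 trips, A fresh-gas outlet 2 offline, B pipeline inlet 2 is out, South APL valve 2 degraded}.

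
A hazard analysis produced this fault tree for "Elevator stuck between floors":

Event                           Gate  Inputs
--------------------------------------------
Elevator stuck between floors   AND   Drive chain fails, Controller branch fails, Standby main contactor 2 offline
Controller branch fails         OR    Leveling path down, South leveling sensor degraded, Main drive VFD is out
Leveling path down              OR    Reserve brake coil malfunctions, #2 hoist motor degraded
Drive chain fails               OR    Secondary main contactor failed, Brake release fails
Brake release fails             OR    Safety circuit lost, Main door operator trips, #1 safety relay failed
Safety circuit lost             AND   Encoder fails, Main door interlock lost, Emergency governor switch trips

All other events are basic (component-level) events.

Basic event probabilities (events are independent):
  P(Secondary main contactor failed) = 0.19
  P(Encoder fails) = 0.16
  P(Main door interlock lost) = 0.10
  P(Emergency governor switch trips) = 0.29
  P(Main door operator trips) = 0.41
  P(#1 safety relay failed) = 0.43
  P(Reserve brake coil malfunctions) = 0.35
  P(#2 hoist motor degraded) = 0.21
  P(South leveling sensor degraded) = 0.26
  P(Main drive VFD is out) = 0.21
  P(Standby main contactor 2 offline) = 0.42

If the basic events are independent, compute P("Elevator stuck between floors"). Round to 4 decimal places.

P(Safety circuit lost) [AND] = 0.16 × 0.10 × 0.29 = 0.004640
P(Brake release fails) [OR] = 1 − (1−0.004640) × (1−0.41) × (1−0.43) = 0.665260
P(Drive chain fails) [OR] = 1 − (1−0.19) × (1−0.665260) = 0.728861
P(Leveling path down) [OR] = 1 − (1−0.35) × (1−0.21) = 0.486500
P(Controller branch fails) [OR] = 1 − (1−0.486500) × (1−0.26) × (1−0.21) = 0.699808
P(Elevator stuck between floors) [AND] = 0.728861 × 0.699808 × 0.42 = 0.214226
Rounded to 4 decimal places: P(Elevator stuck between floors) ≈ 0.2142.

0.2142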